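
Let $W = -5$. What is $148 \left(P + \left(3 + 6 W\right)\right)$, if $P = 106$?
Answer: $11692$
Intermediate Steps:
$148 \left(P + \left(3 + 6 W\right)\right) = 148 \left(106 + \left(3 + 6 \left(-5\right)\right)\right) = 148 \left(106 + \left(3 - 30\right)\right) = 148 \left(106 - 27\right) = 148 \cdot 79 = 11692$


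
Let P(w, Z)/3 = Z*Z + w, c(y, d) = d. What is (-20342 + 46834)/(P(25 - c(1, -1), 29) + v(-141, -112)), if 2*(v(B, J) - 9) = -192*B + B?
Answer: 52984/32151 ≈ 1.6480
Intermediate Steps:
P(w, Z) = 3*w + 3*Z² (P(w, Z) = 3*(Z*Z + w) = 3*(Z² + w) = 3*(w + Z²) = 3*w + 3*Z²)
v(B, J) = 9 - 191*B/2 (v(B, J) = 9 + (-192*B + B)/2 = 9 + (-191*B)/2 = 9 - 191*B/2)
(-20342 + 46834)/(P(25 - c(1, -1), 29) + v(-141, -112)) = (-20342 + 46834)/((3*(25 - 1*(-1)) + 3*29²) + (9 - 191/2*(-141))) = 26492/((3*(25 + 1) + 3*841) + (9 + 26931/2)) = 26492/((3*26 + 2523) + 26949/2) = 26492/((78 + 2523) + 26949/2) = 26492/(2601 + 26949/2) = 26492/(32151/2) = 26492*(2/32151) = 52984/32151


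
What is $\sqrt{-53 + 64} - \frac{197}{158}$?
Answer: $- \frac{197}{158} + \sqrt{11} \approx 2.0698$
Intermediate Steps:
$\sqrt{-53 + 64} - \frac{197}{158} = \sqrt{11} - \frac{197}{158} = - \frac{197}{158} + \sqrt{11}$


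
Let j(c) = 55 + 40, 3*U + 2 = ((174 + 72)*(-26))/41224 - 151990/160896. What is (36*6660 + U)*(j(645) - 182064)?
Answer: -54258641460426386549/1243645632 ≈ -4.3629e+10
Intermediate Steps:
U = -1285017499/1243645632 (U = -2/3 + (((174 + 72)*(-26))/41224 - 151990/160896)/3 = -2/3 + ((246*(-26))*(1/41224) - 151990*1/160896)/3 = -2/3 + (-6396*1/41224 - 75995/80448)/3 = -2/3 + (-1599/10306 - 75995/80448)/3 = -2/3 + (1/3)*(-455920411/414548544) = -2/3 - 455920411/1243645632 = -1285017499/1243645632 ≈ -1.0333)
j(c) = 95
(36*6660 + U)*(j(645) - 182064) = (36*6660 - 1285017499/1243645632)*(95 - 182064) = (239760 - 1285017499/1243645632)*(-181969) = (298175191710821/1243645632)*(-181969) = -54258641460426386549/1243645632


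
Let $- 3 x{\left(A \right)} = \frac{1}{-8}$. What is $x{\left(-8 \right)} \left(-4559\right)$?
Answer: $- \frac{4559}{24} \approx -189.96$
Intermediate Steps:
$x{\left(A \right)} = \frac{1}{24}$ ($x{\left(A \right)} = - \frac{1}{3 \left(-8\right)} = \left(- \frac{1}{3}\right) \left(- \frac{1}{8}\right) = \frac{1}{24}$)
$x{\left(-8 \right)} \left(-4559\right) = \frac{1}{24} \left(-4559\right) = - \frac{4559}{24}$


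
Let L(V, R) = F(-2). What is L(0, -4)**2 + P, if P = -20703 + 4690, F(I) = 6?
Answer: -15977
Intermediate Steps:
P = -16013
L(V, R) = 6
L(0, -4)**2 + P = 6**2 - 16013 = 36 - 16013 = -15977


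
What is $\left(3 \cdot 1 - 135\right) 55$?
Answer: $-7260$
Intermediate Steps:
$\left(3 \cdot 1 - 135\right) 55 = \left(3 - 135\right) 55 = \left(-132\right) 55 = -7260$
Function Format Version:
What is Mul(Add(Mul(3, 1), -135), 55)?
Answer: -7260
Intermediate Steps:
Mul(Add(Mul(3, 1), -135), 55) = Mul(Add(3, -135), 55) = Mul(-132, 55) = -7260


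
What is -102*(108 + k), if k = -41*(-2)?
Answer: -19380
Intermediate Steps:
k = 82
-102*(108 + k) = -102*(108 + 82) = -102*190 = -19380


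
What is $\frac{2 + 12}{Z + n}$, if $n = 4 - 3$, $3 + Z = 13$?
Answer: $\frac{14}{11} \approx 1.2727$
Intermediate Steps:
$Z = 10$ ($Z = -3 + 13 = 10$)
$n = 1$ ($n = 4 - 3 = 1$)
$\frac{2 + 12}{Z + n} = \frac{2 + 12}{10 + 1} = \frac{1}{11} \cdot 14 = \frac{14}{11}$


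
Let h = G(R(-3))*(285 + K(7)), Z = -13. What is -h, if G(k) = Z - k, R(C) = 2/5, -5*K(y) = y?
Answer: 95006/25 ≈ 3800.2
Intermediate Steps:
K(y) = -y/5
R(C) = 2/5 (R(C) = 2*(1/5) = 2/5)
G(k) = -13 - k
h = -95006/25 (h = (-13 - 1*2/5)*(285 - 1/5*7) = (-13 - 2/5)*(285 - 7/5) = -67/5*1418/5 = -95006/25 ≈ -3800.2)
-h = -1*(-95006/25) = 95006/25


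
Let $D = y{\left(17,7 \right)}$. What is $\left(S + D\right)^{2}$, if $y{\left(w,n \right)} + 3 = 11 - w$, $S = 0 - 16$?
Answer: $625$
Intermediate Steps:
$S = -16$ ($S = 0 - 16 = -16$)
$y{\left(w,n \right)} = 8 - w$ ($y{\left(w,n \right)} = -3 - \left(-11 + w\right) = 8 - w$)
$D = -9$ ($D = 8 - 17 = -9$)
$\left(S + D\right)^{2} = \left(-16 - 9\right)^{2} = \left(-25\right)^{2} = 625$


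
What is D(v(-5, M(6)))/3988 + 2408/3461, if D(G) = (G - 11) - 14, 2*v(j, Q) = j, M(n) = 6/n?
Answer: 19015853/27604936 ≈ 0.68886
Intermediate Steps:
v(j, Q) = j/2
D(G) = -25 + G (D(G) = (-11 + G) - 14 = -25 + G)
D(v(-5, M(6)))/3988 + 2408/3461 = (-25 + (½)*(-5))/3988 + 2408/3461 = (-25 - 5/2)*(1/3988) + 2408*(1/3461) = -55/2*1/3988 + 2408/3461 = -55/7976 + 2408/3461 = 19015853/27604936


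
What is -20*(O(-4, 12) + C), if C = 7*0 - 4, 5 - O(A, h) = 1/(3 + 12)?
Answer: -56/3 ≈ -18.667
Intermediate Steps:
O(A, h) = 74/15 (O(A, h) = 5 - 1/(3 + 12) = 5 - 1/15 = 74/15)
C = -4 (C = 0 - 4 = -4)
-20*(O(-4, 12) + C) = -20*(74/15 - 4) = -20*14/15 = -56/3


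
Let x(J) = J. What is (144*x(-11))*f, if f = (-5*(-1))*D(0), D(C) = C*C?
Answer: 0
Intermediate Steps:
D(C) = C**2
f = 0 (f = -5*(-1)*0**2 = 5*0 = 0)
(144*x(-11))*f = (144*(-11))*0 = -1584*0 = 0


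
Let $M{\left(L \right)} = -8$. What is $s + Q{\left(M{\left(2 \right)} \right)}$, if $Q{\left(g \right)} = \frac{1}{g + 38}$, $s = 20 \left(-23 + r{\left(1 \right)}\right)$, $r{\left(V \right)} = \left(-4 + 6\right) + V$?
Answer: $- \frac{11999}{30} \approx -399.97$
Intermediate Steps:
$r{\left(V \right)} = 2 + V$
$s = -400$ ($s = 20 \left(-23 + \left(2 + 1\right)\right) = 20 \left(-23 + 3\right) = 20 \left(-20\right) = -400$)
$Q{\left(g \right)} = \frac{1}{38 + g}$
$s + Q{\left(M{\left(2 \right)} \right)} = -400 + \frac{1}{38 - 8} = -400 + \frac{1}{30} = - \frac{11999}{30}$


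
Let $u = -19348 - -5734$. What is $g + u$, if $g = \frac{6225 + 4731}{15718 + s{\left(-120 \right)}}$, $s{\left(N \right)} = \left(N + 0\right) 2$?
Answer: $- \frac{105353268}{7739} \approx -13613.0$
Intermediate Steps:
$s{\left(N \right)} = 2 N$ ($s{\left(N \right)} = N 2 = 2 N$)
$u = -13614$ ($u = -19348 + 5734 = -13614$)
$g = \frac{5478}{7739}$ ($g = \frac{6225 + 4731}{15718 + 2 \left(-120\right)} = \frac{10956}{15718 - 240} = \frac{10956}{15478} = 10956 \cdot \frac{1}{15478} = \frac{5478}{7739} \approx 0.70784$)
$g + u = \frac{5478}{7739} - 13614 = - \frac{105353268}{7739}$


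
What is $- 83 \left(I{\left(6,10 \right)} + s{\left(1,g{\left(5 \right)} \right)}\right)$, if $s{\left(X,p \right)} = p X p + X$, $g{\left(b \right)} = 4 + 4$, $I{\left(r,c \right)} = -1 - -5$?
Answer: $-5727$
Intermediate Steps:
$I{\left(r,c \right)} = 4$ ($I{\left(r,c \right)} = -1 + 5 = 4$)
$g{\left(b \right)} = 8$
$s{\left(X,p \right)} = X + X p^{2}$ ($s{\left(X,p \right)} = X p p + X = X p^{2} + X = X + X p^{2}$)
$- 83 \left(I{\left(6,10 \right)} + s{\left(1,g{\left(5 \right)} \right)}\right) = - 83 \left(4 + 1 \left(1 + 8^{2}\right)\right) = - 83 \left(4 + 1 \left(1 + 64\right)\right) = - 83 \left(4 + 1 \cdot 65\right) = - 83 \left(4 + 65\right) = \left(-83\right) 69 = -5727$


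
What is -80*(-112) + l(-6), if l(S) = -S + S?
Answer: 8960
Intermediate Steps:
l(S) = 0
-80*(-112) + l(-6) = -80*(-112) + 0 = 8960 + 0 = 8960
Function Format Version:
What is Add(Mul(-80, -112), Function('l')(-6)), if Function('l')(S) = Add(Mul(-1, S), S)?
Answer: 8960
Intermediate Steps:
Function('l')(S) = 0
Add(Mul(-80, -112), Function('l')(-6)) = Add(Mul(-80, -112), 0) = Add(8960, 0) = 8960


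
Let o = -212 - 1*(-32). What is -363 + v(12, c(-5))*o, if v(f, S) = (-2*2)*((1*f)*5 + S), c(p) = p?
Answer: 39237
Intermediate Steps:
o = -180 (o = -212 + 32 = -180)
v(f, S) = -20*f - 4*S (v(f, S) = -4*(f*5 + S) = -4*(5*f + S) = -4*(S + 5*f) = -20*f - 4*S)
-363 + v(12, c(-5))*o = -363 + (-20*12 - 4*(-5))*(-180) = -363 + (-240 + 20)*(-180) = -363 - 220*(-180) = -363 + 39600 = 39237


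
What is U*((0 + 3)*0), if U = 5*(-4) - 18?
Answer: 0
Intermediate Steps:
U = -38 (U = -20 - 18 = -38)
U*((0 + 3)*0) = -38*(0 + 3)*0 = -114*0 = -38*0 = 0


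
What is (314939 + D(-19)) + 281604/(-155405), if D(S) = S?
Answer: 48939860996/155405 ≈ 3.1492e+5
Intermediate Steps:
(314939 + D(-19)) + 281604/(-155405) = (314939 - 19) + 281604/(-155405) = 314920 + 281604*(-1/155405) = 314920 - 281604/155405 = 48939860996/155405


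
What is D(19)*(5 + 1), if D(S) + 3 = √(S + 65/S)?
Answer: -18 + 6*√8094/19 ≈ 10.411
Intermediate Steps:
D(S) = -3 + √(S + 65/S)
D(19)*(5 + 1) = (-3 + √(19 + 65/19))*(5 + 1) = (-3 + √(19 + 65*(1/19)))*6 = (-3 + √(19 + 65/19))*6 = (-3 + √(426/19))*6 = (-3 + √8094/19)*6 = -18 + 6*√8094/19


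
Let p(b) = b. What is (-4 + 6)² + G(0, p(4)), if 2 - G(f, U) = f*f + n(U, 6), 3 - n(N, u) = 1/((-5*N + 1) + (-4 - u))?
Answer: 86/29 ≈ 2.9655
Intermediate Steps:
n(N, u) = 3 - 1/(-3 - u - 5*N) (n(N, u) = 3 - 1/((-5*N + 1) + (-4 - u)) = 3 - 1/((1 - 5*N) + (-4 - u)) = 3 - 1/(-3 - u - 5*N))
G(f, U) = 2 - f² - (28 + 15*U)/(9 + 5*U) (G(f, U) = 2 - (f*f + (10 + 3*6 + 15*U)/(3 + 6 + 5*U)) = 2 - (f² + (10 + 18 + 15*U)/(9 + 5*U)) = 2 - (f² + (28 + 15*U)/(9 + 5*U)) = 2 + (-f² - (28 + 15*U)/(9 + 5*U)) = 2 - f² - (28 + 15*U)/(9 + 5*U))
(-4 + 6)² + G(0, p(4)) = (-4 + 6)² + (-28 - 15*4 + (2 - 1*0²)*(9 + 5*4))/(9 + 5*4) = 2² + (-28 - 60 + (2 - 1*0)*(9 + 20))/(9 + 20) = 4 + (-28 - 60 + (2 + 0)*29)/29 = 4 + (-28 - 60 + 2*29)/29 = 4 + (-28 - 60 + 58)/29 = 4 + (1/29)*(-30) = 4 - 30/29 = 86/29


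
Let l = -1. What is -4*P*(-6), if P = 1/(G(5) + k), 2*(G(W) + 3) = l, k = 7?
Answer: 48/7 ≈ 6.8571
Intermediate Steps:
G(W) = -7/2 (G(W) = -3 + (½)*(-1) = -3 - ½ = -7/2)
P = 2/7 (P = 1/(-7/2 + 7) = 1/(7/2) = 2/7 ≈ 0.28571)
-4*P*(-6) = -4*2/7*(-6) = -8/7*(-6) = 48/7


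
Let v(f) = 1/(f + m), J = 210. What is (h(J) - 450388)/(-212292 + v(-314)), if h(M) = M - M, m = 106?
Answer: 93680704/44156737 ≈ 2.1215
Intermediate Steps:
h(M) = 0
v(f) = 1/(106 + f) (v(f) = 1/(f + 106) = 1/(106 + f))
(h(J) - 450388)/(-212292 + v(-314)) = (0 - 450388)/(-212292 + 1/(106 - 314)) = -450388/(-212292 + 1/(-208)) = -450388/(-212292 - 1/208) = -450388/(-44156737/208) = -450388*(-208/44156737) = 93680704/44156737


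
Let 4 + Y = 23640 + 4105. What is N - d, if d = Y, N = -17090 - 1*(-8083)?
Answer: -36748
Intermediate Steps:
N = -9007 (N = -17090 + 8083 = -9007)
Y = 27741 (Y = -4 + (23640 + 4105) = -4 + 27745 = 27741)
d = 27741
N - d = -9007 - 1*27741 = -9007 - 27741 = -36748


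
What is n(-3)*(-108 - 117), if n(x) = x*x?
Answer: -2025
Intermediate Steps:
n(x) = x²
n(-3)*(-108 - 117) = (-3)²*(-108 - 117) = 9*(-225) = -2025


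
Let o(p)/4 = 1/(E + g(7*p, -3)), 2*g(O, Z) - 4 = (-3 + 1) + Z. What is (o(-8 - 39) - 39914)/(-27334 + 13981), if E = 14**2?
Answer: 5202122/1740341 ≈ 2.9891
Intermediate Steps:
g(O, Z) = 1 + Z/2 (g(O, Z) = 2 + ((-3 + 1) + Z)/2 = 2 + (-2 + Z)/2 = 2 + (-1 + Z/2) = 1 + Z/2)
E = 196
o(p) = 8/391 (o(p) = 4/(196 + (1 + (1/2)*(-3))) = 4/(196 + (1 - 3/2)) = 4/(196 - 1/2) = 4/(391/2) = 4*(2/391) = 8/391)
(o(-8 - 39) - 39914)/(-27334 + 13981) = (8/391 - 39914)/(-27334 + 13981) = -15606366/391/(-13353) = -15606366/391*(-1/13353) = 5202122/1740341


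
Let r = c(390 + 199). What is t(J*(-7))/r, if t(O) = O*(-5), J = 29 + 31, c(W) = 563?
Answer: 2100/563 ≈ 3.7300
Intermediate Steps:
J = 60
r = 563
t(O) = -5*O
t(J*(-7))/r = -300*(-7)/563 = -5*(-420)*(1/563) = 2100*(1/563) = 2100/563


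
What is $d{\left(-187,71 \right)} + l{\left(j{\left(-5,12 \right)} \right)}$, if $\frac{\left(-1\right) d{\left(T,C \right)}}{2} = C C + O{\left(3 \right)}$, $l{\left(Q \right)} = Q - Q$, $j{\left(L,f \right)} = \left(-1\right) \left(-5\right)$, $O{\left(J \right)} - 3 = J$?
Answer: $-10094$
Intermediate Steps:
$O{\left(J \right)} = 3 + J$
$j{\left(L,f \right)} = 5$
$l{\left(Q \right)} = 0$
$d{\left(T,C \right)} = -12 - 2 C^{2}$ ($d{\left(T,C \right)} = - 2 \left(C C + \left(3 + 3\right)\right) = - 2 \left(C^{2} + 6\right) = - 2 \left(6 + C^{2}\right) = -12 - 2 C^{2}$)
$d{\left(-187,71 \right)} + l{\left(j{\left(-5,12 \right)} \right)} = \left(-12 - 2 \cdot 71^{2}\right) + 0 = \left(-12 - 10082\right) + 0 = -10094 + 0 = -10094$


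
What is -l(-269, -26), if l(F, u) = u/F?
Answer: -26/269 ≈ -0.096654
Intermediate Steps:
-l(-269, -26) = -(-26)/(-269) = -(-26)*(-1)/269 = -1*26/269 = -26/269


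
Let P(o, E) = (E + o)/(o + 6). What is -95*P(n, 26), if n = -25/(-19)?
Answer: -49305/139 ≈ -354.71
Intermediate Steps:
n = 25/19 (n = -25*(-1/19) = 25/19 ≈ 1.3158)
P(o, E) = (E + o)/(6 + o)
-95*P(n, 26) = -95*(26 + 25/19)/(6 + 25/19) = -95*519/(139/19*19) = -1805*519/(139*19) = -95*519/139 = -49305/139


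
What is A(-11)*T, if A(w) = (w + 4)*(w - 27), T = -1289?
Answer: -342874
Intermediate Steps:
A(w) = (-27 + w)*(4 + w) (A(w) = (4 + w)*(-27 + w) = (-27 + w)*(4 + w))
A(-11)*T = (-108 + (-11)**2 - 23*(-11))*(-1289) = (-108 + 121 + 253)*(-1289) = 266*(-1289) = -342874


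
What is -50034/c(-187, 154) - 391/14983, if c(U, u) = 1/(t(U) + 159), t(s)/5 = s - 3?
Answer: 592980602411/14983 ≈ 3.9577e+7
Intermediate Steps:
t(s) = -15 + 5*s (t(s) = 5*(s - 3) = 5*(-3 + s) = -15 + 5*s)
c(U, u) = 1/(144 + 5*U) (c(U, u) = 1/((-15 + 5*U) + 159) = 1/(144 + 5*U))
-50034/c(-187, 154) - 391/14983 = -50034/(1/(144 + 5*(-187))) - 391/14983 = -50034/(1/(144 - 935)) - 391*1/14983 = -50034/(1/(-791)) - 391/14983 = -50034/(-1/791) - 391/14983 = -50034*(-791) - 391/14983 = 39576894 - 391/14983 = 592980602411/14983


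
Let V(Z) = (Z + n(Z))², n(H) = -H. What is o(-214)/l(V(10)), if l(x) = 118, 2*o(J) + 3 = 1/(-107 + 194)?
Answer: -65/5133 ≈ -0.012663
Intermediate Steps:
o(J) = -130/87 (o(J) = -3/2 + 1/(2*(-107 + 194)) = -3/2 + (½)/87 = -3/2 + (½)*(1/87) = -3/2 + 1/174 = -130/87)
V(Z) = 0 (V(Z) = (Z - Z)² = 0² = 0)
o(-214)/l(V(10)) = -130/87/118 = -130/87*1/118 = -65/5133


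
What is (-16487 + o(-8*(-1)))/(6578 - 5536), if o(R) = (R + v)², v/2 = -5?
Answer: -16483/1042 ≈ -15.819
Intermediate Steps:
v = -10 (v = 2*(-5) = -10)
o(R) = (-10 + R)² (o(R) = (R - 10)² = (-10 + R)²)
(-16487 + o(-8*(-1)))/(6578 - 5536) = (-16487 + (-10 - 8*(-1))²)/(6578 - 5536) = (-16487 + (-10 + 8)²)/1042 = (-16487 + (-2)²)*(1/1042) = (-16487 + 4)*(1/1042) = -16483*1/1042 = -16483/1042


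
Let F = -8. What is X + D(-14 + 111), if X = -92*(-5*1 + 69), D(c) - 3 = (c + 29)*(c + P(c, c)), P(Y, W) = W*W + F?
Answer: 1190863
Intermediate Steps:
P(Y, W) = -8 + W² (P(Y, W) = W*W - 8 = W² - 8 = -8 + W²)
D(c) = 3 + (29 + c)*(-8 + c + c²) (D(c) = 3 + (c + 29)*(c + (-8 + c²)) = 3 + (29 + c)*(-8 + c + c²))
X = -5888 (X = -92*(-5 + 69) = -92*64 = -5888)
X + D(-14 + 111) = -5888 + (-229 + (-14 + 111)³ + 21*(-14 + 111) + 30*(-14 + 111)²) = -5888 + (-229 + 97³ + 21*97 + 30*97²) = -5888 + (-229 + 912673 + 2037 + 30*9409) = -5888 + (-229 + 912673 + 2037 + 282270) = -5888 + 1196751 = 1190863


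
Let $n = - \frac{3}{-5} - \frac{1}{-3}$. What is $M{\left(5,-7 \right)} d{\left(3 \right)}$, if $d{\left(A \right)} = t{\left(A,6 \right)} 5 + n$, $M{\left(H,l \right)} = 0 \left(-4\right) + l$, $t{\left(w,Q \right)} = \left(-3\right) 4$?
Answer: $\frac{6202}{15} \approx 413.47$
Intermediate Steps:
$t{\left(w,Q \right)} = -12$
$n = \frac{14}{15}$ ($n = \left(-3\right) \left(- \frac{1}{5}\right) - - \frac{1}{3} = \frac{3}{5} + \frac{1}{3} = \frac{14}{15} \approx 0.93333$)
$M{\left(H,l \right)} = l$ ($M{\left(H,l \right)} = 0 + l = l$)
$d{\left(A \right)} = - \frac{886}{15}$ ($d{\left(A \right)} = \left(-12\right) 5 + \frac{14}{15} = -60 + \frac{14}{15} = - \frac{886}{15}$)
$M{\left(5,-7 \right)} d{\left(3 \right)} = \left(-7\right) \left(- \frac{886}{15}\right) = \frac{6202}{15}$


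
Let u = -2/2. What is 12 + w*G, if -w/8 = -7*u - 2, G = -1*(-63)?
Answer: -2508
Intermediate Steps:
G = 63
u = -1 (u = -2*½ = -1)
w = -40 (w = -8*(-7*(-1) - 2) = -8*(7 - 2) = -8*5 = -40)
12 + w*G = 12 - 40*63 = 12 - 2520 = -2508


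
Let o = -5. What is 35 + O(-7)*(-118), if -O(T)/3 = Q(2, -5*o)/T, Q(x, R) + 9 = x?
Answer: 389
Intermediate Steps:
Q(x, R) = -9 + x
O(T) = 21/T (O(T) = -3*(-9 + 2)/T = -(-21)/T = 21/T)
35 + O(-7)*(-118) = 35 + (21/(-7))*(-118) = 35 + (21*(-⅐))*(-118) = 35 - 3*(-118) = 35 + 354 = 389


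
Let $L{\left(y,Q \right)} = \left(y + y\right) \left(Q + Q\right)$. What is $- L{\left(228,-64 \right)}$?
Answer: $58368$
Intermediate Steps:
$L{\left(y,Q \right)} = 4 Q y$ ($L{\left(y,Q \right)} = 2 y 2 Q = 4 Q y$)
$- L{\left(228,-64 \right)} = - 4 \left(-64\right) 228 = \left(-1\right) \left(-58368\right) = 58368$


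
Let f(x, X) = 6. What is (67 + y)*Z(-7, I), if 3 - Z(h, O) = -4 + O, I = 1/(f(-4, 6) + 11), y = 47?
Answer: 13452/17 ≈ 791.29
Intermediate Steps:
I = 1/17 (I = 1/(6 + 11) = 1/17 ≈ 0.058824)
Z(h, O) = 7 - O (Z(h, O) = 3 - (-4 + O) = 3 + (4 - O) = 7 - O)
(67 + y)*Z(-7, I) = (67 + 47)*(7 - 1*1/17) = 114*(7 - 1/17) = 114*(118/17) = 13452/17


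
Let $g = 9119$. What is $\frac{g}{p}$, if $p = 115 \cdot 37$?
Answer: $\frac{9119}{4255} \approx 2.1431$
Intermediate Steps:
$p = 4255$
$\frac{g}{p} = \frac{9119}{4255}$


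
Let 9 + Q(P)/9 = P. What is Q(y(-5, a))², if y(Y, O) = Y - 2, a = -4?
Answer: 20736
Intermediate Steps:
y(Y, O) = -2 + Y
Q(P) = -81 + 9*P
Q(y(-5, a))² = (-81 + 9*(-2 - 5))² = (-81 + 9*(-7))² = (-81 - 63)² = (-144)² = 20736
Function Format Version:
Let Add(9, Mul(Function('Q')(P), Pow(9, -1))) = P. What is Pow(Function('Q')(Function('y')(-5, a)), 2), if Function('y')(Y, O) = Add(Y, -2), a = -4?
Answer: 20736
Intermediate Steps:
Function('y')(Y, O) = Add(-2, Y)
Function('Q')(P) = Add(-81, Mul(9, P))
Pow(Function('Q')(Function('y')(-5, a)), 2) = Pow(Add(-81, Mul(9, Add(-2, -5))), 2) = Pow(Add(-81, Mul(9, -7)), 2) = Pow(Add(-81, -63), 2) = Pow(-144, 2) = 20736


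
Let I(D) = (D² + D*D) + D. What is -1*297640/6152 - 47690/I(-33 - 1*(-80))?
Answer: -2134673/36143 ≈ -59.062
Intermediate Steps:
I(D) = D + 2*D² (I(D) = (D² + D²) + D = 2*D² + D = D + 2*D²)
-1*297640/6152 - 47690/I(-33 - 1*(-80)) = -1*297640/6152 - 47690*1/((1 + 2*(-33 - 1*(-80)))*(-33 - 1*(-80))) = -297640*1/6152 - 47690*1/((1 + 2*(-33 + 80))*(-33 + 80)) = -37205/769 - 47690*1/(47*(1 + 2*47)) = -37205/769 - 47690*1/(47*(1 + 94)) = -37205/769 - 47690/(47*95) = -37205/769 - 47690/4465 = -37205/769 - 47690*1/4465 = -37205/769 - 502/47 = -2134673/36143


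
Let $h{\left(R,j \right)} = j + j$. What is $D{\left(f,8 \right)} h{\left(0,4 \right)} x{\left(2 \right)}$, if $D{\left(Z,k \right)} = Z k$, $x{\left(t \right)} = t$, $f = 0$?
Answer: $0$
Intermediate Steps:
$h{\left(R,j \right)} = 2 j$
$D{\left(f,8 \right)} h{\left(0,4 \right)} x{\left(2 \right)} = 0 \cdot 8 \cdot 2 \cdot 4 \cdot 2 = 0 \cdot 8 \cdot 2 = 0 \cdot 2 = 0$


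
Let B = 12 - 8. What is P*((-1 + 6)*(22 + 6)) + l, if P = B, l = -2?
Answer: 558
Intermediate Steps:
B = 4
P = 4
P*((-1 + 6)*(22 + 6)) + l = 4*((-1 + 6)*(22 + 6)) - 2 = 4*(5*28) - 2 = 4*140 - 2 = 560 - 2 = 558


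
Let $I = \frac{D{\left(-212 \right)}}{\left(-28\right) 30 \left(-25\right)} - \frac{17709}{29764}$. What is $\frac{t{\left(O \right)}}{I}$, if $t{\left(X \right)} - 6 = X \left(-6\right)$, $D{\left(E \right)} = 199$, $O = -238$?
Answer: $- \frac{32011182000}{13070213} \approx -2449.2$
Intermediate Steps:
$t{\left(X \right)} = 6 - 6 X$ ($t{\left(X \right)} = 6 + X \left(-6\right) = 6 - 6 X$)
$I = - \frac{13070213}{22323000}$ ($I = \frac{199}{\left(-28\right) 30 \left(-25\right)} - \frac{17709}{29764} = \frac{199}{\left(-840\right) \left(-25\right)} - \frac{17709}{29764} = \frac{199}{21000} - \frac{17709}{29764} = - \frac{13070213}{22323000} \approx -0.5855$)
$\frac{t{\left(O \right)}}{I} = \frac{6 - -1428}{- \frac{13070213}{22323000}} = \left(6 + 1428\right) \left(- \frac{22323000}{13070213}\right) = 1434 \left(- \frac{22323000}{13070213}\right) = - \frac{32011182000}{13070213}$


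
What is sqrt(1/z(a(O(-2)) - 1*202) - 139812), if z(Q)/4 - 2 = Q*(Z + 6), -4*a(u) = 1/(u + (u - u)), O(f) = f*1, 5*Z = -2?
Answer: I*sqrt(2848836719666)/4514 ≈ 373.91*I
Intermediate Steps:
Z = -2/5 (Z = (1/5)*(-2) = -2/5 ≈ -0.40000)
O(f) = f
a(u) = -1/(4*u) (a(u) = -1/(4*(u + (u - u))) = -1/(4*(u + 0)) = -1/(4*u))
z(Q) = 8 + 112*Q/5 (z(Q) = 8 + 4*(Q*(-2/5 + 6)) = 8 + 4*(Q*(28/5)) = 8 + 4*(28*Q/5) = 8 + 112*Q/5)
sqrt(1/z(a(O(-2)) - 1*202) - 139812) = sqrt(1/(8 + 112*(-1/4/(-2) - 1*202)/5) - 139812) = sqrt(1/(8 + 112*(-1/4*(-1/2) - 202)/5) - 139812) = sqrt(1/(8 + 112*(1/8 - 202)/5) - 139812) = sqrt(1/(8 + (112/5)*(-1615/8)) - 139812) = sqrt(1/(8 - 4522) - 139812) = sqrt(1/(-4514) - 139812) = sqrt(-1/4514 - 139812) = sqrt(-631111369/4514) = I*sqrt(2848836719666)/4514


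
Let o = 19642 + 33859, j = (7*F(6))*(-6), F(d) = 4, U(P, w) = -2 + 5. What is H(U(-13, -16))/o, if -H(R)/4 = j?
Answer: 96/7643 ≈ 0.012561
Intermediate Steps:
U(P, w) = 3
j = -168 (j = (7*4)*(-6) = 28*(-6) = -168)
o = 53501
H(R) = 672 (H(R) = -4*(-168) = 672)
H(U(-13, -16))/o = 672/53501 = 672*(1/53501) = 96/7643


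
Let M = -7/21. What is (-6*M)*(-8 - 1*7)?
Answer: -30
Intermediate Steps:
M = -⅓ (M = -7*1/21 = -⅓ ≈ -0.33333)
(-6*M)*(-8 - 1*7) = (-6*(-⅓))*(-8 - 1*7) = 2*(-8 - 7) = 2*(-15) = -30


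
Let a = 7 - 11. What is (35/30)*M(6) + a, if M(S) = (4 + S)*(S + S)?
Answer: 136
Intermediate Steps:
a = -4
M(S) = 2*S*(4 + S) (M(S) = (4 + S)*(2*S) = 2*S*(4 + S))
(35/30)*M(6) + a = (35/30)*(2*6*(4 + 6)) - 4 = (35*(1/30))*(2*6*10) - 4 = (7/6)*120 - 4 = 140 - 4 = 136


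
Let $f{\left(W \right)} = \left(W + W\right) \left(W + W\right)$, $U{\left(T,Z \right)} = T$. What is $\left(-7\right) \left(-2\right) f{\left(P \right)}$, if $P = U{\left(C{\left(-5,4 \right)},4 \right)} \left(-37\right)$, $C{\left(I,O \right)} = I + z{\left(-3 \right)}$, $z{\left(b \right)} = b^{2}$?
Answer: $1226624$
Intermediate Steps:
$C{\left(I,O \right)} = 9 + I$ ($C{\left(I,O \right)} = I + \left(-3\right)^{2} = I + 9 = 9 + I$)
$P = -148$ ($P = \left(9 - 5\right) \left(-37\right) = 4 \left(-37\right) = -148$)
$f{\left(W \right)} = 4 W^{2}$ ($f{\left(W \right)} = 2 W 2 W = 4 W^{2}$)
$\left(-7\right) \left(-2\right) f{\left(P \right)} = \left(-7\right) \left(-2\right) 4 \left(-148\right)^{2} = 14 \cdot 4 \cdot 21904 = 14 \cdot 87616 = 1226624$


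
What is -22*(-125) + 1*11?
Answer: 2761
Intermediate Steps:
-22*(-125) + 1*11 = 2750 + 11 = 2761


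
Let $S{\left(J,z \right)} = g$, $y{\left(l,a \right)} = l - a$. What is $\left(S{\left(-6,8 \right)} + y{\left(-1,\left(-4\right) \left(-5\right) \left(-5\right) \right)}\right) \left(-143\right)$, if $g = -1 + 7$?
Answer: $-15015$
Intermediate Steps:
$g = 6$
$S{\left(J,z \right)} = 6$
$\left(S{\left(-6,8 \right)} + y{\left(-1,\left(-4\right) \left(-5\right) \left(-5\right) \right)}\right) \left(-143\right) = \left(6 - \left(1 + \left(-4\right) \left(-5\right) \left(-5\right)\right)\right) \left(-143\right) = \left(6 - \left(1 + 20 \left(-5\right)\right)\right) \left(-143\right) = \left(6 - -99\right) \left(-143\right) = \left(6 + \left(-1 + 100\right)\right) \left(-143\right) = \left(6 + 99\right) \left(-143\right) = 105 \left(-143\right) = -15015$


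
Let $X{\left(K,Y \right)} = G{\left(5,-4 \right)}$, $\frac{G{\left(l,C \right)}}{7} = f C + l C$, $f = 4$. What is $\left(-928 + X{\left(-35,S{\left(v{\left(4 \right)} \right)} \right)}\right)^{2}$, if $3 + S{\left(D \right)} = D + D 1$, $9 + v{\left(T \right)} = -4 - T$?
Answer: $1392400$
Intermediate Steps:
$v{\left(T \right)} = -13 - T$ ($v{\left(T \right)} = -9 - \left(4 + T\right) = -13 - T$)
$G{\left(l,C \right)} = 28 C + 7 C l$ ($G{\left(l,C \right)} = 7 \left(4 C + l C\right) = 7 \left(4 C + C l\right) = 28 C + 7 C l$)
$S{\left(D \right)} = -3 + 2 D$ ($S{\left(D \right)} = -3 + \left(D + D 1\right) = -3 + \left(D + D\right) = -3 + 2 D$)
$X{\left(K,Y \right)} = -252$ ($X{\left(K,Y \right)} = 7 \left(-4\right) \left(4 + 5\right) = 7 \left(-4\right) 9 = -252$)
$\left(-928 + X{\left(-35,S{\left(v{\left(4 \right)} \right)} \right)}\right)^{2} = \left(-928 - 252\right)^{2} = \left(-1180\right)^{2} = 1392400$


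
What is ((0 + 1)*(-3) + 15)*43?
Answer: 516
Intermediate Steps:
((0 + 1)*(-3) + 15)*43 = (1*(-3) + 15)*43 = (-3 + 15)*43 = 12*43 = 516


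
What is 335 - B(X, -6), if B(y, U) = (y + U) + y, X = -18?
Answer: 377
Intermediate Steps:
B(y, U) = U + 2*y (B(y, U) = (U + y) + y = U + 2*y)
335 - B(X, -6) = 335 - (-6 + 2*(-18)) = 335 - (-6 - 36) = 335 - 1*(-42) = 335 + 42 = 377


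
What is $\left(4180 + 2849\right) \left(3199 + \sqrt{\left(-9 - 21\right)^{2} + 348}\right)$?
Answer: $22485771 + 28116 \sqrt{78} \approx 2.2734 \cdot 10^{7}$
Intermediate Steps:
$\left(4180 + 2849\right) \left(3199 + \sqrt{\left(-9 - 21\right)^{2} + 348}\right) = 7029 \left(3199 + \sqrt{\left(-30\right)^{2} + 348}\right) = 7029 \left(3199 + \sqrt{900 + 348}\right) = 7029 \left(3199 + \sqrt{1248}\right) = 7029 \left(3199 + 4 \sqrt{78}\right) = 22485771 + 28116 \sqrt{78}$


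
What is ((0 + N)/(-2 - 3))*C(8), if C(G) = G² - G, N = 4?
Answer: -224/5 ≈ -44.800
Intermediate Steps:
((0 + N)/(-2 - 3))*C(8) = ((0 + 4)/(-2 - 3))*(8*(-1 + 8)) = (4/(-5))*(8*7) = (4*(-⅕))*56 = -⅘*56 = -224/5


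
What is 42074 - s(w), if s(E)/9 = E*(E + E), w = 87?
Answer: -94168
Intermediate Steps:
s(E) = 18*E² (s(E) = 9*(E*(E + E)) = 9*(E*(2*E)) = 9*(2*E²) = 18*E²)
42074 - s(w) = 42074 - 18*87² = 42074 - 18*7569 = 42074 - 1*136242 = 42074 - 136242 = -94168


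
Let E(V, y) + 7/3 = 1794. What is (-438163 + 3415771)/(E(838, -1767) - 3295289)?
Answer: -2233206/2470123 ≈ -0.90409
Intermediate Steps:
E(V, y) = 5375/3 (E(V, y) = -7/3 + 1794 = 5375/3)
(-438163 + 3415771)/(E(838, -1767) - 3295289) = (-438163 + 3415771)/(5375/3 - 3295289) = 2977608/(-9880492/3) = 2977608*(-3/9880492) = -2233206/2470123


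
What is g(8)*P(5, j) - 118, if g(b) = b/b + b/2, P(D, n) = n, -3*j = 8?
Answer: -394/3 ≈ -131.33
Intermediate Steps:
j = -8/3 (j = -⅓*8 = -8/3 ≈ -2.6667)
g(b) = 1 + b/2 (g(b) = 1 + b*(½) = 1 + b/2)
g(8)*P(5, j) - 118 = (1 + (½)*8)*(-8/3) - 118 = (1 + 4)*(-8/3) - 118 = 5*(-8/3) - 118 = -40/3 - 118 = -394/3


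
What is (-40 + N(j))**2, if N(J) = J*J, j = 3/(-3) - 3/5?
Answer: 876096/625 ≈ 1401.8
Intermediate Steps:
j = -8/5 (j = 3*(-1/3) - 3*1/5 = -1 - 3/5 = -8/5 ≈ -1.6000)
N(J) = J**2
(-40 + N(j))**2 = (-40 + (-8/5)**2)**2 = (-40 + 64/25)**2 = (-936/25)**2 = 876096/625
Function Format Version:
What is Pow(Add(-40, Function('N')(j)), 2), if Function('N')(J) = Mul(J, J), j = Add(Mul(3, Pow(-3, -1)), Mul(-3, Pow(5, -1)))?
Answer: Rational(876096, 625) ≈ 1401.8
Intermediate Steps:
j = Rational(-8, 5) (j = Add(Mul(3, Rational(-1, 3)), Mul(-3, Rational(1, 5))) = Add(-1, Rational(-3, 5)) = Rational(-8, 5) ≈ -1.6000)
Function('N')(J) = Pow(J, 2)
Pow(Add(-40, Function('N')(j)), 2) = Pow(Add(-40, Pow(Rational(-8, 5), 2)), 2) = Pow(Add(-40, Rational(64, 25)), 2) = Pow(Rational(-936, 25), 2) = Rational(876096, 625)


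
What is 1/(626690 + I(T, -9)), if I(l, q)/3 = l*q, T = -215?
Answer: 1/632495 ≈ 1.5810e-6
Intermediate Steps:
I(l, q) = 3*l*q (I(l, q) = 3*(l*q) = 3*l*q)
1/(626690 + I(T, -9)) = 1/(626690 + 3*(-215)*(-9)) = 1/(626690 + 5805) = 1/632495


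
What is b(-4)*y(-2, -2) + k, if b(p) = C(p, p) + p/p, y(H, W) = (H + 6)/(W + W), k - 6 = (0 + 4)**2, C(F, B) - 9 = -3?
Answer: 15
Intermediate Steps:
C(F, B) = 6 (C(F, B) = 9 - 3 = 6)
k = 22 (k = 6 + (0 + 4)**2 = 6 + 4**2 = 6 + 16 = 22)
y(H, W) = (6 + H)/(2*W) (y(H, W) = (6 + H)/((2*W)) = (6 + H)*(1/(2*W)) = (6 + H)/(2*W))
b(p) = 7 (b(p) = 6 + p/p = 6 + 1 = 7)
b(-4)*y(-2, -2) + k = 7*((1/2)*(6 - 2)/(-2)) + 22 = 7*((1/2)*(-1/2)*4) + 22 = 7*(-1) + 22 = -7 + 22 = 15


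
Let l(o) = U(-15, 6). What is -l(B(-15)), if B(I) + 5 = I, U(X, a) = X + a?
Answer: 9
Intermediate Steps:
B(I) = -5 + I
l(o) = -9 (l(o) = -15 + 6 = -9)
-l(B(-15)) = -1*(-9) = 9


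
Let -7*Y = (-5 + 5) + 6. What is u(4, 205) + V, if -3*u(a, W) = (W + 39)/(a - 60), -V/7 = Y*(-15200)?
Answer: -3830339/42 ≈ -91199.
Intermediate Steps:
Y = -6/7 (Y = -((-5 + 5) + 6)/7 = -(0 + 6)/7 = -1/7*6 = -6/7 ≈ -0.85714)
V = -91200 (V = -(-6)*(-15200) = -7*91200/7 = -91200)
u(a, W) = -(39 + W)/(3*(-60 + a)) (u(a, W) = -(W + 39)/(3*(a - 60)) = -(39 + W)/(3*(-60 + a)))
u(4, 205) + V = (-39 - 1*205)/(3*(-60 + 4)) - 91200 = (1/3)*(-39 - 205)/(-56) - 91200 = (1/3)*(-1/56)*(-244) - 91200 = 61/42 - 91200 = -3830339/42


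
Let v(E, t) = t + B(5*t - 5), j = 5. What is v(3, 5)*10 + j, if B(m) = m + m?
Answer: 455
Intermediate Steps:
B(m) = 2*m
v(E, t) = -10 + 11*t (v(E, t) = t + 2*(5*t - 5) = t + 2*(-5 + 5*t) = t + (-10 + 10*t) = -10 + 11*t)
v(3, 5)*10 + j = (-10 + 11*5)*10 + 5 = (-10 + 55)*10 + 5 = 45*10 + 5 = 450 + 5 = 455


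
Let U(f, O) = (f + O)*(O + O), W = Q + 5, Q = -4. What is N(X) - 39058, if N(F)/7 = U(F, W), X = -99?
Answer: -40430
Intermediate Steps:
W = 1 (W = -4 + 5 = 1)
U(f, O) = 2*O*(O + f) (U(f, O) = (O + f)*(2*O) = 2*O*(O + f))
N(F) = 14 + 14*F (N(F) = 7*(2*1*(1 + F)) = 7*(2 + 2*F) = 14 + 14*F)
N(X) - 39058 = (14 + 14*(-99)) - 39058 = (14 - 1386) - 39058 = -1372 - 39058 = -40430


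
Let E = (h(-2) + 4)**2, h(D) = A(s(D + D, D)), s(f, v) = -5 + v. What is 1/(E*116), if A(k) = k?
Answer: 1/1044 ≈ 0.00095785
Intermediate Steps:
h(D) = -5 + D
E = 9 (E = ((-5 - 2) + 4)**2 = (-7 + 4)**2 = (-3)**2 = 9)
1/(E*116) = 1/(9*116) = 1/1044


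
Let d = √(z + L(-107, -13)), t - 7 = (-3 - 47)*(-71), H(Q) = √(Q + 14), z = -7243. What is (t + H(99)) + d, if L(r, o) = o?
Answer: 3557 + √113 + 2*I*√1814 ≈ 3567.6 + 85.182*I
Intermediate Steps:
H(Q) = √(14 + Q)
t = 3557 (t = 7 + (-3 - 47)*(-71) = 7 - 50*(-71) = 7 + 3550 = 3557)
d = 2*I*√1814 (d = √(-7243 - 13) = √(-7256) = 2*I*√1814 ≈ 85.182*I)
(t + H(99)) + d = (3557 + √(14 + 99)) + 2*I*√1814 = (3557 + √113) + 2*I*√1814 = 3557 + √113 + 2*I*√1814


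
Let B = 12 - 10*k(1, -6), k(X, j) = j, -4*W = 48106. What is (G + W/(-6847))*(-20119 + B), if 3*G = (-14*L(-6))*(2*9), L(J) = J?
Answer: -138842093963/13694 ≈ -1.0139e+7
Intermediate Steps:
W = -24053/2 (W = -1/4*48106 = -24053/2 ≈ -12027.)
B = 72 (B = 12 - 10*(-6) = 12 + 60 = 72)
G = 504 (G = ((-14*(-6))*(2*9))/3 = (84*18)/3 = (1/3)*1512 = 504)
(G + W/(-6847))*(-20119 + B) = (504 - 24053/2/(-6847))*(-20119 + 72) = (504 - 24053/2*(-1/6847))*(-20047) = (504 + 24053/13694)*(-20047) = (6925829/13694)*(-20047) = -138842093963/13694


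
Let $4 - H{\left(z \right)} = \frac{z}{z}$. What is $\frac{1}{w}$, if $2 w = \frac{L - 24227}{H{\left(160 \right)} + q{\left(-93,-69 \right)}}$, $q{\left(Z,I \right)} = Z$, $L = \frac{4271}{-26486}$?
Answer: $\frac{1589160}{213893531} \approx 0.0074297$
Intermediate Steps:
$L = - \frac{4271}{26486}$ ($L = 4271 \left(- \frac{1}{26486}\right) = - \frac{4271}{26486} \approx -0.16125$)
$H{\left(z \right)} = 3$ ($H{\left(z \right)} = 4 - \frac{z}{z} = 4 - 1 = 3$)
$w = \frac{213893531}{1589160}$ ($w = \frac{\left(- \frac{4271}{26486} - 24227\right) \frac{1}{3 - 93}}{2} = \frac{\left(- \frac{641680593}{26486}\right) \frac{1}{-90}}{2} = \frac{\left(- \frac{641680593}{26486}\right) \left(- \frac{1}{90}\right)}{2} = \frac{1}{2} \cdot \frac{213893531}{794580} = \frac{213893531}{1589160} \approx 134.6$)
$\frac{1}{w} = \frac{1}{\frac{213893531}{1589160}} = \frac{1589160}{213893531}$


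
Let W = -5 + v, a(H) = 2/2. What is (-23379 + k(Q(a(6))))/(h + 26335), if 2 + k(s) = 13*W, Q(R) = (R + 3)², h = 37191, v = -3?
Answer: -23485/63526 ≈ -0.36969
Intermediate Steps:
a(H) = 1 (a(H) = 2*(½) = 1)
Q(R) = (3 + R)²
W = -8 (W = -5 - 3 = -8)
k(s) = -106 (k(s) = -2 + 13*(-8) = -2 - 104 = -106)
(-23379 + k(Q(a(6))))/(h + 26335) = (-23379 - 106)/(37191 + 26335) = -23485/63526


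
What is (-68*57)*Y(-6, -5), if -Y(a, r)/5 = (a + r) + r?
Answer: -310080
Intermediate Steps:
Y(a, r) = -10*r - 5*a (Y(a, r) = -5*((a + r) + r) = -5*(a + 2*r) = -10*r - 5*a)
(-68*57)*Y(-6, -5) = (-68*57)*(-10*(-5) - 5*(-6)) = -3876*(50 + 30) = -3876*80 = -310080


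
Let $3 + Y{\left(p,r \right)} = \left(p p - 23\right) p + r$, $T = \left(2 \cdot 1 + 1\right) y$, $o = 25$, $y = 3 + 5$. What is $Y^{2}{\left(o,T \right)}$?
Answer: $227135041$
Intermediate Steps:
$y = 8$
$T = 24$ ($T = \left(2 \cdot 1 + 1\right) 8 = \left(2 + 1\right) 8 = 3 \cdot 8 = 24$)
$Y{\left(p,r \right)} = -3 + r + p \left(-23 + p^{2}\right)$ ($Y{\left(p,r \right)} = -3 + \left(\left(p p - 23\right) p + r\right) = -3 + \left(\left(p^{2} - 23\right) p + r\right) = -3 + \left(\left(-23 + p^{2}\right) p + r\right) = -3 + \left(p \left(-23 + p^{2}\right) + r\right) = -3 + \left(r + p \left(-23 + p^{2}\right)\right) = -3 + r + p \left(-23 + p^{2}\right)$)
$Y^{2}{\left(o,T \right)} = \left(-3 + 24 + 25^{3} - 575\right)^{2} = \left(-3 + 24 + 15625 - 575\right)^{2} = 15071^{2} = 227135041$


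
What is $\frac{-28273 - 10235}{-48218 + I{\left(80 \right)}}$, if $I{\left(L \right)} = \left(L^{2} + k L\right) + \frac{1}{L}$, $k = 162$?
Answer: $\frac{3080640}{2308639} \approx 1.3344$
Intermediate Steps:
$I{\left(L \right)} = \frac{1}{L} + L^{2} + 162 L$ ($I{\left(L \right)} = \left(L^{2} + 162 L\right) + \frac{1}{L} = \frac{1}{L} + L^{2} + 162 L$)
$\frac{-28273 - 10235}{-48218 + I{\left(80 \right)}} = \frac{-28273 - 10235}{-48218 + \frac{1 + 80^{2} \left(162 + 80\right)}{80}} = - \frac{38508}{-48218 + \frac{1 + 6400 \cdot 242}{80}} = - \frac{38508}{-48218 + \frac{1 + 1548800}{80}} = - \frac{38508}{-48218 + \frac{1}{80} \cdot 1548801} = - \frac{38508}{-48218 + \frac{1548801}{80}} = - \frac{38508}{- \frac{2308639}{80}} = \left(-38508\right) \left(- \frac{80}{2308639}\right) = \frac{3080640}{2308639}$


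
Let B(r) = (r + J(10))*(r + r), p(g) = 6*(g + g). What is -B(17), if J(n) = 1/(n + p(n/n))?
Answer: -6375/11 ≈ -579.54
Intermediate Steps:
p(g) = 12*g (p(g) = 6*(2*g) = 12*g)
J(n) = 1/(12 + n) (J(n) = 1/(n + 12*(n/n)) = 1/(n + 12*1) = 1/(n + 12) = 1/(12 + n))
B(r) = 2*r*(1/22 + r) (B(r) = (r + 1/(12 + 10))*(r + r) = (r + 1/22)*(2*r) = (1/22 + r)*(2*r) = 2*r*(1/22 + r))
-B(17) = -17*(1 + 22*17)/11 = -17*(1 + 374)/11 = -17*375/11 = -1*6375/11 = -6375/11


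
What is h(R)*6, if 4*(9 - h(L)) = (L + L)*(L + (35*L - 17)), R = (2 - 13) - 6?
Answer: -32025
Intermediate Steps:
R = -17 (R = -11 - 6 = -17)
h(L) = 9 - L*(-17 + 36*L)/2 (h(L) = 9 - (L + L)*(L + (35*L - 17))/4 = 9 - 2*L*(L + (-17 + 35*L))/4 = 9 - 2*L*(-17 + 36*L)/4 = 9 - L*(-17 + 36*L)/2)
h(R)*6 = (9 - 18*(-17)**2 + (17/2)*(-17))*6 = (9 - 18*289 - 289/2)*6 = (9 - 5202 - 289/2)*6 = -10675/2*6 = -32025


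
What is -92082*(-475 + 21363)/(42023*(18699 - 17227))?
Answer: -120213051/3866116 ≈ -31.094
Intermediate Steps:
-92082*(-475 + 21363)/(42023*(18699 - 17227)) = -92082/(42023/((20888/1472))) = -92082/(42023/((20888*(1/1472)))) = -92082/(42023/(2611/184)) = -92082/(42023*(184/2611)) = -92082/7732232/2611 = -92082*2611/7732232 = -120213051/3866116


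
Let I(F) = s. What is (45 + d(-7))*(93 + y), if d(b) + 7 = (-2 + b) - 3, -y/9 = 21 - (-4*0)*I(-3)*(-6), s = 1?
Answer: -2496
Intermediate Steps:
I(F) = 1
y = -189 (y = -9*(21 - -4*0*1*(-6)) = -9*(21 - 0*1*(-6)) = -9*(21 - 0*(-6)) = -9*(21 - 1*0) = -9*(21 + 0) = -9*21 = -189)
d(b) = -12 + b (d(b) = -7 + ((-2 + b) - 3) = -7 + (-5 + b) = -12 + b)
(45 + d(-7))*(93 + y) = (45 + (-12 - 7))*(93 - 189) = (45 - 19)*(-96) = 26*(-96) = -2496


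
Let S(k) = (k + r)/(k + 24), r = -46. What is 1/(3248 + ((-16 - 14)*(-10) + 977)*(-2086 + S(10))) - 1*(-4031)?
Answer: 182413811047/45252744 ≈ 4031.0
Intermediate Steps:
S(k) = (-46 + k)/(24 + k) (S(k) = (k - 46)/(k + 24) = (-46 + k)/(24 + k))
1/(3248 + ((-16 - 14)*(-10) + 977)*(-2086 + S(10))) - 1*(-4031) = 1/(3248 + ((-16 - 14)*(-10) + 977)*(-2086 + (-46 + 10)/(24 + 10))) - 1*(-4031) = 1/(3248 + (-30*(-10) + 977)*(-2086 - 36/34)) + 4031 = 1/(3248 + (300 + 977)*(-2086 + (1/34)*(-36))) + 4031 = 1/(3248 + 1277*(-2086 - 18/17)) + 4031 = 1/(3248 + 1277*(-35480/17)) + 4031 = 1/(3248 - 45307960/17) + 4031 = 1/(-45252744/17) + 4031 = -17/45252744 + 4031 = 182413811047/45252744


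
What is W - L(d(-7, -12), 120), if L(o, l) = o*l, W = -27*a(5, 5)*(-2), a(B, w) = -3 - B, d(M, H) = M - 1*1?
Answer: 528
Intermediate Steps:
d(M, H) = -1 + M (d(M, H) = M - 1 = -1 + M)
W = -432 (W = -27*(-3 - 1*5)*(-2) = -27*(-3 - 5)*(-2) = -27*(-8)*(-2) = 216*(-2) = -432)
L(o, l) = l*o
W - L(d(-7, -12), 120) = -432 - 120*(-1 - 7) = -432 - 120*(-8) = -432 - 1*(-960) = -432 + 960 = 528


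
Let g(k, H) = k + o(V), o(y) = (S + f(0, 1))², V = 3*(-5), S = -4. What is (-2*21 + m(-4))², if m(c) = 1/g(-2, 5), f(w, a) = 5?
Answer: 1849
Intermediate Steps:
V = -15
o(y) = 1 (o(y) = (-4 + 5)² = 1² = 1)
g(k, H) = 1 + k (g(k, H) = k + 1 = 1 + k)
m(c) = -1 (m(c) = 1/(1 - 2) = 1/(-1) = -1)
(-2*21 + m(-4))² = (-2*21 - 1)² = (-42 - 1)² = (-43)² = 1849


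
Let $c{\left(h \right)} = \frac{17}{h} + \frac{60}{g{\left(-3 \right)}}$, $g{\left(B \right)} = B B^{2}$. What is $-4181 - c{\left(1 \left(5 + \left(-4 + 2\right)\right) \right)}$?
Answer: $- \frac{37660}{9} \approx -4184.4$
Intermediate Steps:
$g{\left(B \right)} = B^{3}$
$c{\left(h \right)} = - \frac{20}{9} + \frac{17}{h}$ ($c{\left(h \right)} = \frac{17}{h} + \frac{60}{\left(-3\right)^{3}} = \frac{17}{h} + \frac{60}{-27} = \frac{17}{h} + 60 \left(- \frac{1}{27}\right) = \frac{17}{h} - \frac{20}{9} = - \frac{20}{9} + \frac{17}{h}$)
$-4181 - c{\left(1 \left(5 + \left(-4 + 2\right)\right) \right)} = -4181 - \left(- \frac{20}{9} + \frac{17}{1 \left(5 + \left(-4 + 2\right)\right)}\right) = -4181 - \left(- \frac{20}{9} + \frac{17}{1 \left(5 - 2\right)}\right) = -4181 - \left(- \frac{20}{9} + \frac{17}{1 \cdot 3}\right) = -4181 - \left(- \frac{20}{9} + \frac{17}{3}\right) = -4181 - \frac{31}{9} = - \frac{37660}{9}$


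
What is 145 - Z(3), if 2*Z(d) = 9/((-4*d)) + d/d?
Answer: 1159/8 ≈ 144.88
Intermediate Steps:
Z(d) = ½ - 9/(8*d) (Z(d) = (9/((-4*d)) + d/d)/2 = (9*(-1/(4*d)) + 1)/2 = (-9/(4*d) + 1)/2 = (1 - 9/(4*d))/2 = ½ - 9/(8*d))
145 - Z(3) = 145 - (-9 + 4*3)/(8*3) = 145 - (-9 + 12)/(8*3) = 145 - 3/(8*3) = 145 - 1*⅛ = 145 - ⅛ = 1159/8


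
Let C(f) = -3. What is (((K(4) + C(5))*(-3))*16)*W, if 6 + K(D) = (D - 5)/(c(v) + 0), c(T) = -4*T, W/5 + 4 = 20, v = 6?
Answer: 34400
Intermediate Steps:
W = 80 (W = -20 + 5*20 = -20 + 100 = 80)
K(D) = -139/24 - D/24 (K(D) = -6 + (D - 5)/(-4*6 + 0) = -6 + (-5 + D)/(-24 + 0) = -6 + (-5 + D)/(-24) = -6 + (-5 + D)*(-1/24) = -6 + (5/24 - D/24) = -139/24 - D/24)
(((K(4) + C(5))*(-3))*16)*W = ((((-139/24 - 1/24*4) - 3)*(-3))*16)*80 = ((((-139/24 - ⅙) - 3)*(-3))*16)*80 = (((-143/24 - 3)*(-3))*16)*80 = (-215/24*(-3)*16)*80 = ((215/8)*16)*80 = 430*80 = 34400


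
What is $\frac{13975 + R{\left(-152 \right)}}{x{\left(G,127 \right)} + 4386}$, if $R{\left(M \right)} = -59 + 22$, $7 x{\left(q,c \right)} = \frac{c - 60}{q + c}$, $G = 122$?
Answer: $\frac{24293934}{7644865} \approx 3.1778$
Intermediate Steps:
$x{\left(q,c \right)} = \frac{-60 + c}{7 \left(c + q\right)}$ ($x{\left(q,c \right)} = \frac{\left(c - 60\right) \frac{1}{q + c}}{7} = \frac{\left(-60 + c\right) \frac{1}{c + q}}{7} = \frac{\frac{1}{c + q} \left(-60 + c\right)}{7} = \frac{-60 + c}{7 \left(c + q\right)}$)
$R{\left(M \right)} = -37$
$\frac{13975 + R{\left(-152 \right)}}{x{\left(G,127 \right)} + 4386} = \frac{13975 - 37}{\frac{-60 + 127}{7 \left(127 + 122\right)} + 4386} = \frac{13938}{\frac{1}{7} \cdot \frac{1}{249} \cdot 67 + 4386} = \frac{13938}{\frac{67}{1743} + 4386} = \frac{13938}{\frac{7644865}{1743}} = 13938 \cdot \frac{1743}{7644865} = \frac{24293934}{7644865}$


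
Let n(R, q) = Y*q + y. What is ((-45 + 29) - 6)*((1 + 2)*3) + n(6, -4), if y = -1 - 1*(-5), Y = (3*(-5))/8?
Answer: -373/2 ≈ -186.50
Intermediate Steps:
Y = -15/8 (Y = -15*⅛ = -15/8 ≈ -1.8750)
y = 4 (y = -1 + 5 = 4)
n(R, q) = 4 - 15*q/8 (n(R, q) = -15*q/8 + 4 = 4 - 15*q/8)
((-45 + 29) - 6)*((1 + 2)*3) + n(6, -4) = ((-45 + 29) - 6)*((1 + 2)*3) + (4 - 15/8*(-4)) = (-16 - 6)*(3*3) + (4 + 15/2) = -22*9 + 23/2 = -198 + 23/2 = -373/2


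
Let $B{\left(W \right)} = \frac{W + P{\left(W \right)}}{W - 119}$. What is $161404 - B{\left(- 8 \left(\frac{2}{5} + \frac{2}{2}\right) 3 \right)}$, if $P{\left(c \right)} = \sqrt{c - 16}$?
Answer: $\frac{17593012}{109} + \frac{2 i \sqrt{310}}{763} \approx 1.614 \cdot 10^{5} + 0.046152 i$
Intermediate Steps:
$P{\left(c \right)} = \sqrt{-16 + c}$
$B{\left(W \right)} = \frac{W + \sqrt{-16 + W}}{-119 + W}$ ($B{\left(W \right)} = \frac{W + \sqrt{-16 + W}}{W - 119} = \frac{W + \sqrt{-16 + W}}{-119 + W}$)
$161404 - B{\left(- 8 \left(\frac{2}{5} + \frac{2}{2}\right) 3 \right)} = 161404 - \frac{- 8 \left(\frac{2}{5} + \frac{2}{2}\right) 3 + \sqrt{-16 + - 8 \left(\frac{2}{5} + \frac{2}{2}\right) 3}}{-119 + - 8 \left(\frac{2}{5} + \frac{2}{2}\right) 3} = 161404 - \frac{- 8 \left(2 \cdot \frac{1}{5} + 2 \cdot \frac{1}{2}\right) 3 + \sqrt{-16 + - 8 \left(2 \cdot \frac{1}{5} + 2 \cdot \frac{1}{2}\right) 3}}{-119 + - 8 \left(2 \cdot \frac{1}{5} + 2 \cdot \frac{1}{2}\right) 3} = 161404 - \frac{- 8 \left(\frac{2}{5} + 1\right) 3 + \sqrt{-16 + - 8 \left(\frac{2}{5} + 1\right) 3}}{-119 + - 8 \left(\frac{2}{5} + 1\right) 3} = 161404 - \frac{\left(-8\right) \frac{7}{5} \cdot 3 + \sqrt{-16 + \left(-8\right) \frac{7}{5} \cdot 3}}{-119 + \left(-8\right) \frac{7}{5} \cdot 3} = 161404 - \frac{\left(- \frac{56}{5}\right) 3 + \sqrt{-16 - \frac{168}{5}}}{-119 - \frac{168}{5}} = 161404 - \frac{- \frac{168}{5} + \sqrt{-16 - \frac{168}{5}}}{-119 - \frac{168}{5}} = 161404 - \frac{- \frac{168}{5} + \sqrt{- \frac{248}{5}}}{- \frac{763}{5}} = 161404 - - \frac{5 \left(- \frac{168}{5} + \frac{2 i \sqrt{310}}{5}\right)}{763} = 161404 - \left(\frac{24}{109} - \frac{2 i \sqrt{310}}{763}\right) = \frac{17593012}{109} + \frac{2 i \sqrt{310}}{763}$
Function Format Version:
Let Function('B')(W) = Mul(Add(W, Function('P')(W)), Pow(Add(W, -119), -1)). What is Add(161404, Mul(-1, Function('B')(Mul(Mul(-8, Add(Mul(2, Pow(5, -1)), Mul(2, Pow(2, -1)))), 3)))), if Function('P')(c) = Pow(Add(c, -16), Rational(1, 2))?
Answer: Add(Rational(17593012, 109), Mul(Rational(2, 763), I, Pow(310, Rational(1, 2)))) ≈ Add(1.6140e+5, Mul(0.046152, I))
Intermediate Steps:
Function('P')(c) = Pow(Add(-16, c), Rational(1, 2))
Function('B')(W) = Mul(Pow(Add(-119, W), -1), Add(W, Pow(Add(-16, W), Rational(1, 2)))) (Function('B')(W) = Mul(Add(W, Pow(Add(-16, W), Rational(1, 2))), Pow(Add(W, -119), -1)) = Mul(Add(W, Pow(Add(-16, W), Rational(1, 2))), Pow(Add(-119, W), -1)) = Mul(Pow(Add(-119, W), -1), Add(W, Pow(Add(-16, W), Rational(1, 2)))))
Add(161404, Mul(-1, Function('B')(Mul(Mul(-8, Add(Mul(2, Pow(5, -1)), Mul(2, Pow(2, -1)))), 3)))) = Add(161404, Mul(-1, Mul(Pow(Add(-119, Mul(Mul(-8, Add(Mul(2, Pow(5, -1)), Mul(2, Pow(2, -1)))), 3)), -1), Add(Mul(Mul(-8, Add(Mul(2, Pow(5, -1)), Mul(2, Pow(2, -1)))), 3), Pow(Add(-16, Mul(Mul(-8, Add(Mul(2, Pow(5, -1)), Mul(2, Pow(2, -1)))), 3)), Rational(1, 2)))))) = Add(161404, Mul(-1, Mul(Pow(Add(-119, Mul(Mul(-8, Add(Mul(2, Rational(1, 5)), Mul(2, Rational(1, 2)))), 3)), -1), Add(Mul(Mul(-8, Add(Mul(2, Rational(1, 5)), Mul(2, Rational(1, 2)))), 3), Pow(Add(-16, Mul(Mul(-8, Add(Mul(2, Rational(1, 5)), Mul(2, Rational(1, 2)))), 3)), Rational(1, 2)))))) = Add(161404, Mul(-1, Mul(Pow(Add(-119, Mul(Mul(-8, Add(Rational(2, 5), 1)), 3)), -1), Add(Mul(Mul(-8, Add(Rational(2, 5), 1)), 3), Pow(Add(-16, Mul(Mul(-8, Add(Rational(2, 5), 1)), 3)), Rational(1, 2)))))) = Add(161404, Mul(-1, Mul(Pow(Add(-119, Mul(Mul(-8, Rational(7, 5)), 3)), -1), Add(Mul(Mul(-8, Rational(7, 5)), 3), Pow(Add(-16, Mul(Mul(-8, Rational(7, 5)), 3)), Rational(1, 2)))))) = Add(161404, Mul(-1, Mul(Pow(Add(-119, Mul(Rational(-56, 5), 3)), -1), Add(Mul(Rational(-56, 5), 3), Pow(Add(-16, Mul(Rational(-56, 5), 3)), Rational(1, 2)))))) = Add(161404, Mul(-1, Mul(Pow(Add(-119, Rational(-168, 5)), -1), Add(Rational(-168, 5), Pow(Add(-16, Rational(-168, 5)), Rational(1, 2)))))) = Add(161404, Mul(-1, Mul(Pow(Rational(-763, 5), -1), Add(Rational(-168, 5), Pow(Rational(-248, 5), Rational(1, 2)))))) = Add(161404, Mul(-1, Mul(Rational(-5, 763), Add(Rational(-168, 5), Mul(Rational(2, 5), I, Pow(310, Rational(1, 2))))))) = Add(161404, Mul(-1, Add(Rational(24, 109), Mul(Rational(-2, 763), I, Pow(310, Rational(1, 2)))))) = Add(161404, Add(Rational(-24, 109), Mul(Rational(2, 763), I, Pow(310, Rational(1, 2))))) = Add(Rational(17593012, 109), Mul(Rational(2, 763), I, Pow(310, Rational(1, 2))))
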